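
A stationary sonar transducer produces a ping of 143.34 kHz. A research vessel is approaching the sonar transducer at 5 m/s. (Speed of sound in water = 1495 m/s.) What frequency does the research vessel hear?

Moving observer, stationary source: f' = f · (v + v_o)/v.
f' = 143.34 × (1495 + 5)/1495 = 143.34 × 1500/1495 ≈ 143.8 kHz.

143.8 kHz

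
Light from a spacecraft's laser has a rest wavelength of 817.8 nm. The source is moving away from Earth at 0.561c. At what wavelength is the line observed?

1542.1 nm

Relativistic Doppler for wavelength: λ' = λ₀ · √((1 + β)/(1 − β)).
λ' = 817.8 × √(1.5610/0.4390) = 817.8 × 1.88569 ≈ 1542.1 nm.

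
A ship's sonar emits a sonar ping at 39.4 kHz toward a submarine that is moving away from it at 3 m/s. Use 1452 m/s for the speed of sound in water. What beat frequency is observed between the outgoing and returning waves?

The submarine first receives the wave as a moving observer: f₁ = f₀ · (v − u)/v = 39.4 × (1452 − 3)/1452 ≈ 39.3186 kHz.
On reflection it acts as a source moving away from the stationary detector: f₂ = f₁ · v/(v + u) = 39.3186 × 1452/1455 ≈ 39.2375 kHz.
Equivalently f₂ = f₀ · (v − u)/(v + u).
Beat frequency (with f₀ = 39400 Hz): |f₂ − f₀| = 2u·f₀/(v + u) = 2 × 3 × 39400/1455 ≈ 162 Hz.

162 Hz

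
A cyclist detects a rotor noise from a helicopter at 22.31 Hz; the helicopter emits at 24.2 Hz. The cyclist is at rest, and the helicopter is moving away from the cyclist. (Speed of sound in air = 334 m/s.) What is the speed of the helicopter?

f' = f · v/(v + v_s) ⇒ v_s = v · |1 − f/f'|.
v_s = 334 × |1 − 24.2/22.31| = 334 × 0.08472 ≈ 28 m/s.

28 m/s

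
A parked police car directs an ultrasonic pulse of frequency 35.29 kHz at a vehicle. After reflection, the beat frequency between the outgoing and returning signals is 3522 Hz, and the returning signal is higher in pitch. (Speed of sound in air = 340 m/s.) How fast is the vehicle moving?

16.2 m/s

Double Doppler shift off a moving reflector: f₂ = f₀ · (v + u)/(v − u) (u > 0 toward emitter).
Returning signal is higher, so f₂ = f₀ + Δf = 35290 + 3522 = 38812 Hz.
Rearranging, u = v · (f₂ − f₀)/(f₂ + f₀) = 340 × 3522/74102 ≈ 16.2 m/s.
So the vehicle is moving at 16.2 m/s toward the emitter.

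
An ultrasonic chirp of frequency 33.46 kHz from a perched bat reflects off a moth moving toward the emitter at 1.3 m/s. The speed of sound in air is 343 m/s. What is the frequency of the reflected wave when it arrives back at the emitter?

At the moth (a moving observer), f₁ = f₀ · (v + u)/v = 33.46 × 344.3/343 ≈ 33.6 kHz.
The reflection then acts as a moving source: f₂ = f₁ · v/(v − u) ≈ 33.7 kHz.

33.7 kHz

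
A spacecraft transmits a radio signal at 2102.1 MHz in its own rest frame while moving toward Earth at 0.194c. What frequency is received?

2558.5 MHz

Relativistic Doppler for frequency: f' = f₀ · √((1 + β)/(1 − β)).
f' = 2102.1 × √(1.1940/0.8060) = 2102.1 × 1.21712 ≈ 2558.5 MHz.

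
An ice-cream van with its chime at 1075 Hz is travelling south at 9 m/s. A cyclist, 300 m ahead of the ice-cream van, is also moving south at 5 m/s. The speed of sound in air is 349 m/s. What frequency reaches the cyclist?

The cyclist is ahead, so the ice-cream van is moving toward it while the cyclist is moving away from the ice-cream van.
With source approaching and observer receding, f' = f · (v − v_o)/(v − v_s).
f' = 1075 × (349 − 5)/(349 − 9) = 1075 × 344/340 ≈ 1088 Hz.

1088 Hz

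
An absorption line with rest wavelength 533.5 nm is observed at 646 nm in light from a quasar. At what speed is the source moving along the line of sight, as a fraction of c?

0.189c

λ'/λ₀ = 1.2109 > 1 (redshift), so the source is receding.
λ'/λ₀ = √((1 + β)/(1 − β)) for a receding source ⇒ β = (r² − 1)/(r² + 1) with r = λ'/λ₀.
β = (1.4662 − 1)/(1.4662 + 1) ≈ 0.189.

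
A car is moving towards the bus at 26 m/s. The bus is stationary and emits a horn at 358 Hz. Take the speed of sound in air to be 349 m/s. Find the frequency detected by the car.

Moving observer, stationary source: f' = f · (v + v_o)/v.
f' = 358 × (349 + 26)/349 = 358 × 375/349 ≈ 385 Hz.

385 Hz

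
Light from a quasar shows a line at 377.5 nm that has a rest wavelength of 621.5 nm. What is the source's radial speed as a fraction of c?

λ'/λ₀ = 0.6074 < 1 (blueshift), so the source is approaching.
λ'/λ₀ = √((1 − β)/(1 + β)) for an approaching source ⇒ β = (1 − r²)/(1 + r²) with r = λ'/λ₀.
β = (1 − 0.3689)/(1 + 0.3689) ≈ 0.461.

0.461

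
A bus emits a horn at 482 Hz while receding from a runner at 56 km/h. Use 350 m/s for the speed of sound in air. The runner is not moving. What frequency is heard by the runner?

56 km/h = 15.56 m/s.
Moving source, stationary observer: f' = f · v/(v + v_s) since the source is receding.
f' = 482 × 350/(350 + 15.56) = 482 × 350/365.6 ≈ 461 Hz.

461 Hz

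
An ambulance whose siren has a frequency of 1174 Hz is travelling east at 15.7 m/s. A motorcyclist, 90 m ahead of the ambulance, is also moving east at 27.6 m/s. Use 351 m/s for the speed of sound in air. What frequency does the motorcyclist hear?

The motorcyclist is ahead, so the ambulance is moving toward it while the motorcyclist is moving away from the ambulance.
With source approaching and observer receding, f' = f · (v − v_o)/(v − v_s).
f' = 1174 × (351 − 27.6)/(351 − 15.7) = 1174 × 323.4/335.3 ≈ 1132 Hz.

1132 Hz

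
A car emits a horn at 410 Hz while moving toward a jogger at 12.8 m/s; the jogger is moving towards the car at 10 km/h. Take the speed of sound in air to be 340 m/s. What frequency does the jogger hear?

430 Hz

10 km/h = 2.778 m/s.
General Doppler shift: f' = f · (v + v_o)/(v − v_s).
f' = 410 × (340 + 2.778)/(340 − 12.8) = 410 × 342.78/327.2 ≈ 430 Hz.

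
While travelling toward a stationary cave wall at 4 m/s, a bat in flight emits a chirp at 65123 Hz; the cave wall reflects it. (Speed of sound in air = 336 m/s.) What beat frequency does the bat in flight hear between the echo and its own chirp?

The cave wall receives the sound from a moving source: f₁ = f₀ · v/(v − v_e) = 65123 × 336/332 ≈ 65908 Hz.
On the return leg the bat in flight is a moving observer: f₂ = f₁ · (v + v_e)/v = 65908 × 340/336 ≈ 66692 Hz.
Beat against the emitted tone: |f₂ − f₀| = 2v_e·f₀/(v − v_e) = 2 × 4 × 65123/332 ≈ 1569 Hz.

1569 Hz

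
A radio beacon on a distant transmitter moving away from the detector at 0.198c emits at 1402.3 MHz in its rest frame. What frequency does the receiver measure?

Relativistic Doppler for frequency: f' = f₀ · √((1 − β)/(1 + β)).
f' = 1402.3 × √(0.8020/1.1980) = 1402.3 × 0.81820 ≈ 1147.4 MHz.

1147.4 MHz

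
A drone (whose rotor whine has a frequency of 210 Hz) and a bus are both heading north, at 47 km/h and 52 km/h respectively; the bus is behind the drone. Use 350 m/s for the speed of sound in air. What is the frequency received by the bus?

47 km/h = 13.06 m/s; 52 km/h = 14.44 m/s.
The bus is behind, so the drone is moving away from it while the bus is moving toward the drone.
With source receding and observer approaching, f' = f · (v + v_o)/(v + v_s).
f' = 210 × (350 + 14.44)/(350 + 13.06) = 210 × 364.44/363.06 ≈ 211 Hz.

211 Hz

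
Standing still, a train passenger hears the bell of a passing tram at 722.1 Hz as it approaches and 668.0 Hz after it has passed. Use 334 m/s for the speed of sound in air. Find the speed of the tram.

f₁/f₂ = (v + v_s)/(v − v_s), so v_s = v · (f₁ − f₂)/(f₁ + f₂).
v_s = 334 × (722.1 − 668.0)/(722.1 + 668.0) = 334 × 54.1/1390.1 ≈ 13.0 m/s.

13.0 m/s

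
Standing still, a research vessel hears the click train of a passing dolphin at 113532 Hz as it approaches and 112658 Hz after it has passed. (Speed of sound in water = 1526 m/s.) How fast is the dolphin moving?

5.9 m/s

f₁/f₂ = (v + v_s)/(v − v_s), so v_s = v · (f₁ − f₂)/(f₁ + f₂).
v_s = 1526 × (113532 − 112658)/(113532 + 112658) = 1526 × 874/226190 ≈ 5.9 m/s.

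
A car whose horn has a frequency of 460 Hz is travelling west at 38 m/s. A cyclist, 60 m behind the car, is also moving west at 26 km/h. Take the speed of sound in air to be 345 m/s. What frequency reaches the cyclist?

423 Hz

26 km/h = 7.222 m/s.
The cyclist is behind, so the car is moving away from it while the cyclist is moving toward the car.
Both move, so f' = f · (v + v_o)/(v + v_s).
f' = 460 × (345 + 7.222)/(345 + 38) = 460 × 352.22/383 ≈ 423 Hz.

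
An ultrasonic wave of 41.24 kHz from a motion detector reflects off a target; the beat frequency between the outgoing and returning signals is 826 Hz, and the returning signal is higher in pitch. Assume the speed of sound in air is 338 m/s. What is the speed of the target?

Double Doppler shift off a moving reflector: f₂ = f₀ · (v + u)/(v − u) (u > 0 toward emitter).
Returning signal is higher, so f₂ = f₀ + Δf = 41240 + 826 = 42066 Hz.
Rearranging, u = v · (f₂ − f₀)/(f₂ + f₀) = 338 × 826/83306 ≈ 3.4 m/s.
So the target is moving at 3.4 m/s toward the emitter.

3.4 m/s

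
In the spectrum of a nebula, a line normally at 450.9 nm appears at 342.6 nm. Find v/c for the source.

λ'/λ₀ = 0.7598 < 1 (blueshift), so the source is approaching.
λ'/λ₀ = √((1 − β)/(1 + β)) for an approaching source ⇒ β = (1 − r²)/(1 + r²) with r = λ'/λ₀.
β = (1 − 0.5773)/(1 + 0.5773) ≈ 0.268.

0.268c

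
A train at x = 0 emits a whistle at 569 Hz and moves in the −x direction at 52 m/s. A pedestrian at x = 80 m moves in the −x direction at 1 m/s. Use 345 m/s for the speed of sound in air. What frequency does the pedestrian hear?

The observer lies on the +x side, so the source is heading away from the observer and the observer is heading toward the source.
With source receding and observer approaching, f' = f · (v + v_o)/(v + v_s).
f' = 569 × (345 + 1)/(345 + 52) = 569 × 346/397 ≈ 496 Hz.

496 Hz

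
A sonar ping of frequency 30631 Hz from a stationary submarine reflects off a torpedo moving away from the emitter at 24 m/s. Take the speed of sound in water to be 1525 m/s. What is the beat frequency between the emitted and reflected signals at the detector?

949 Hz

At the torpedo (a moving observer), f₁ = f₀ · (v − u)/v = 30631 × 1501/1525 ≈ 30149 Hz.
On reflection it acts as a source moving away from the stationary detector: f₂ = f₁ · v/(v + u) = 30149 × 1525/1549 ≈ 29682 Hz.
Beat frequency: |f₂ − f₀| = 2u·f₀/(v + u) = 2 × 24 × 30631/1549 ≈ 949 Hz.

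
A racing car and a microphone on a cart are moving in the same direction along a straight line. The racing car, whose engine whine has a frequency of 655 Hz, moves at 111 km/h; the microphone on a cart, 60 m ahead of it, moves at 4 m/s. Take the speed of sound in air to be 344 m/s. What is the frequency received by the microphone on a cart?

111 km/h = 30.83 m/s.
The microphone on a cart is ahead, so the racing car is moving toward it while the microphone on a cart is moving away from the racing car.
With source approaching and observer receding, f' = f · (v − v_o)/(v − v_s).
f' = 655 × (344 − 4)/(344 − 30.83) = 655 × 340/313.17 ≈ 711 Hz.

711 Hz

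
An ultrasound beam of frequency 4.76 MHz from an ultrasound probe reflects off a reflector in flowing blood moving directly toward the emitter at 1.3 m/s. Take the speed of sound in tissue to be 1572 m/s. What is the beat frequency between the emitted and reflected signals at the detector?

At the reflector in flowing blood (a moving observer), f₁ = f₀ · (v + u)/v = 4.76 × 1573.3/1572 ≈ 4.76394 MHz.
The reflection then acts as a moving source: f₂ = f₁ · v/(v − u) ≈ 4.76788 MHz.
Equivalently f₂ = f₀ · (v + u)/(v − u).
Beat frequency (with f₀ = 4760000 Hz): |f₂ − f₀| = 2u·f₀/(v − u) = 2 × 1.3 × 4760000/1570.7 ≈ 7879 Hz.

7879 Hz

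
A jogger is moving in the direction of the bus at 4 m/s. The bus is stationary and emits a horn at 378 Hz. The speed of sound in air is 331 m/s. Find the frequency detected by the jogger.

Only the observer moves, toward the source, so f' = f · (v + v_o)/v.
f' = 378 × (331 + 4)/331 = 378 × 335/331 ≈ 383 Hz.

383 Hz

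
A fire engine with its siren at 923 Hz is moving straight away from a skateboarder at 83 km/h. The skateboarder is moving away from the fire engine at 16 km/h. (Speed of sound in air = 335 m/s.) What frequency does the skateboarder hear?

83 km/h = 23.06 m/s; 16 km/h = 4.444 m/s.
With source receding and observer receding, f' = f · (v − v_o)/(v + v_s).
f' = 923 × (335 − 4.444)/(335 + 23.06) = 923 × 330.56/358.06 ≈ 852 Hz.

852 Hz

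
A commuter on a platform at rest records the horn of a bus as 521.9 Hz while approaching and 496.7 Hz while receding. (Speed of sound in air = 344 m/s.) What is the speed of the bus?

8.5 m/s

f₁/f₂ = (v + v_s)/(v − v_s), so v_s = v · (f₁ − f₂)/(f₁ + f₂).
v_s = 344 × (521.9 − 496.7)/(521.9 + 496.7) = 344 × 25.2/1018.6 ≈ 8.5 m/s.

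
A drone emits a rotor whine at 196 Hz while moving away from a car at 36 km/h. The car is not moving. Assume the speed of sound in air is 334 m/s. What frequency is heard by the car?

36 km/h = 10 m/s.
Moving source, stationary observer: f' = f · v/(v + v_s) since the source is receding.
f' = 196 × 334/(334 + 10) = 196 × 334/344 ≈ 190 Hz.

190 Hz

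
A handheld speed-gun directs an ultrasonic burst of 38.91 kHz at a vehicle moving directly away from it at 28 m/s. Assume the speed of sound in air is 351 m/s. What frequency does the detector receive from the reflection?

33.2 kHz

At the vehicle (a moving observer), f₁ = f₀ · (v − u)/v = 38.91 × 323/351 ≈ 35.8 kHz.
The reflection then acts as a moving source: f₂ = f₁ · v/(v + u) ≈ 33.2 kHz.
Equivalently f₂ = f₀ · (v − u)/(v + u).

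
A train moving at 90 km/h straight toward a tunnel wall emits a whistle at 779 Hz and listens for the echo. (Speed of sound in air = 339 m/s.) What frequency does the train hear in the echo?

90 km/h = 25 m/s.
The tunnel wall receives the sound from a moving source: f₁ = f₀ · v/(v − v_e) = 779 × 339/314 ≈ 841 Hz.
On the return leg the train is a moving observer: f₂ = f₁ · (v + v_e)/v = 841 × 364/339 ≈ 903 Hz.

903 Hz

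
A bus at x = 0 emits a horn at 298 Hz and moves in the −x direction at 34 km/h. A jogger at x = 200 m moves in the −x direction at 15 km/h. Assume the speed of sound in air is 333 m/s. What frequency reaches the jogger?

34 km/h = 9.444 m/s; 15 km/h = 4.167 m/s.
The observer lies on the +x side, so the source is heading away from the observer and the observer is heading toward the source.
General Doppler shift: f' = f · (v + v_o)/(v + v_s).
f' = 298 × (333 + 4.167)/(333 + 9.444) = 298 × 337.17/342.44 ≈ 293 Hz.

293 Hz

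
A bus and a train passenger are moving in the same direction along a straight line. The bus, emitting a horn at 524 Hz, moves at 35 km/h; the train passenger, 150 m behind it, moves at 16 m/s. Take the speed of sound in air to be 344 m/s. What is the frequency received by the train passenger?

35 km/h = 9.722 m/s.
The train passenger is behind, so the bus is moving away from it while the train passenger is moving toward the bus.
With source receding and observer approaching, f' = f · (v + v_o)/(v + v_s).
f' = 524 × (344 + 16)/(344 + 9.722) = 524 × 360/353.72 ≈ 533 Hz.

533 Hz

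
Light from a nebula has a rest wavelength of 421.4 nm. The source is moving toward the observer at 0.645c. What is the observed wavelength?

195.8 nm

Relativistic Doppler for wavelength: λ' = λ₀ · √((1 − β)/(1 + β)).
λ' = 421.4 × √(0.3550/1.6450) = 421.4 × 0.46455 ≈ 195.8 nm.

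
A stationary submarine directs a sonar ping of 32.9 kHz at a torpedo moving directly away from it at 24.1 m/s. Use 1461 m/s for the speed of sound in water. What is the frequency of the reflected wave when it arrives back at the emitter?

31.8 kHz

The torpedo first receives the wave as a moving observer: f₁ = f₀ · (v − u)/v = 32.9 × (1461 − 24.1)/1461 ≈ 32.4 kHz.
The reflection then acts as a moving source: f₂ = f₁ · v/(v + u) ≈ 31.8 kHz.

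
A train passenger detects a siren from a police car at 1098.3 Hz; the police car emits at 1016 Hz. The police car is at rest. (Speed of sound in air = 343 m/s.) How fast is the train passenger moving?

28 m/s

f' > f, so the train passenger is approaching.
f' = f · (v + v_o)/v ⇒ v_o = v · |f'/f − 1|.
v_o = 343 × |1098.3/1016 − 1| = 343 × 0.081 ≈ 28 m/s.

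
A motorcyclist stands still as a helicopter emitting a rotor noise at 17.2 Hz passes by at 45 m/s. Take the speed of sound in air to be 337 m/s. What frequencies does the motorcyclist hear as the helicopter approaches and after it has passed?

19.9 Hz approaching; 15.2 Hz receding

Approaching: f₁ = f · v/(v − v_s) = 17.2 × 337/292 ≈ 19.9 Hz.
Receding: f₂ = f · v/(v + v_s) = 17.2 × 337/382 ≈ 15.2 Hz.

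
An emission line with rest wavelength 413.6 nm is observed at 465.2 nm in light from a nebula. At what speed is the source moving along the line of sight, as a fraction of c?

0.117c

λ'/λ₀ = 1.1248 > 1 (redshift), so the source is receding.
λ'/λ₀ = √((1 + β)/(1 − β)) for a receding source ⇒ β = (r² − 1)/(r² + 1) with r = λ'/λ₀.
β = (1.2651 − 1)/(1.2651 + 1) ≈ 0.117.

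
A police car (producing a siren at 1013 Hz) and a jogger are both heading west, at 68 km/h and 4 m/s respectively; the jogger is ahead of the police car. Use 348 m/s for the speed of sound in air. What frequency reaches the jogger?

68 km/h = 18.89 m/s.
The jogger is ahead, so the police car is moving toward it while the jogger is moving away from the police car.
Both move, so f' = f · (v − v_o)/(v − v_s).
f' = 1013 × (348 − 4)/(348 − 18.89) = 1013 × 344/329.11 ≈ 1059 Hz.

1059 Hz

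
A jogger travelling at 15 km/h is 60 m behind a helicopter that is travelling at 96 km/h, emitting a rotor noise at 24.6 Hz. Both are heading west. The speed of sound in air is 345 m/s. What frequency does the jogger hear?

96 km/h = 26.67 m/s; 15 km/h = 4.167 m/s.
The jogger is behind, so the helicopter is moving away from it while the jogger is moving toward the helicopter.
With source receding and observer approaching, f' = f · (v + v_o)/(v + v_s).
f' = 24.6 × (345 + 4.167)/(345 + 26.67) = 24.6 × 349.17/371.67 ≈ 23.1 Hz.

23.1 Hz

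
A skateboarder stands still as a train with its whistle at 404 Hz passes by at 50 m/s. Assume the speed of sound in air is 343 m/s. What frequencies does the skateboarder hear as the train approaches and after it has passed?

473 Hz approaching; 353 Hz receding

Approaching: f₁ = f · v/(v − v_s) = 404 × 343/293 ≈ 473 Hz.
Receding: f₂ = f · v/(v + v_s) = 404 × 343/393 ≈ 353 Hz.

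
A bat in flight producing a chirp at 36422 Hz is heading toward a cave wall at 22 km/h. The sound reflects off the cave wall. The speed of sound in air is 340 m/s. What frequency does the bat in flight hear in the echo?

37755 Hz

22 km/h = 6.111 m/s.
The cave wall receives the sound from a moving source: f₁ = f₀ · v/(v − v_e) = 36422 × 340/333.89 ≈ 37089 Hz.
On the return leg the bat in flight is a moving observer: f₂ = f₁ · (v + v_e)/v = 37089 × 346.11/340 ≈ 37755 Hz.
Equivalently f₂ = f₀ · (v + v_e)/(v − v_e).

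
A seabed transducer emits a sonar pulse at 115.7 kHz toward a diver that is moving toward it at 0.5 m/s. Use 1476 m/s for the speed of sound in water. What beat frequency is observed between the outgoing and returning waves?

78 Hz

At the diver (a moving observer), f₁ = f₀ · (v + u)/v = 115.7 × 1476.5/1476 ≈ 115.7392 kHz.
The reflection then acts as a moving source: f₂ = f₁ · v/(v − u) ≈ 115.7784 kHz.
Beat frequency (with f₀ = 115700 Hz): |f₂ − f₀| = 2u·f₀/(v − u) = 2 × 0.5 × 115700/1475.5 ≈ 78 Hz.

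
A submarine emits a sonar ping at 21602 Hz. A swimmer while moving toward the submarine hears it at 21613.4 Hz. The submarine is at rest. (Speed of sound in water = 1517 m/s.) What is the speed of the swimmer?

f' = f · (v + v_o)/v ⇒ v_o = v · |f'/f − 1|.
v_o = 1517 × |21613.4/21602 − 1| = 1517 × 0.0005277 ≈ 0.80 m/s.

0.80 m/s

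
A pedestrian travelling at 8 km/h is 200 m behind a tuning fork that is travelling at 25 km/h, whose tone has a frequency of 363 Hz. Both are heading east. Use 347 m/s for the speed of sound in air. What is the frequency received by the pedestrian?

358 Hz

25 km/h = 6.944 m/s; 8 km/h = 2.222 m/s.
The pedestrian is behind, so the tuning fork is moving away from it while the pedestrian is moving toward the tuning fork.
General Doppler shift: f' = f · (v + v_o)/(v + v_s).
f' = 363 × (347 + 2.222)/(347 + 6.944) = 363 × 349.22/353.94 ≈ 358 Hz.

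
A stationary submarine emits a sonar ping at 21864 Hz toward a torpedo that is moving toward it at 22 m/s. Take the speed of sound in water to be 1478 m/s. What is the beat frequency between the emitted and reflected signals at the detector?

661 Hz

At the torpedo (a moving observer), f₁ = f₀ · (v + u)/v = 21864 × 1500/1478 ≈ 22189 Hz.
On reflection it acts as a source moving toward the stationary detector: f₂ = f₁ · v/(v − u) = 22189 × 1478/1456 ≈ 22525 Hz.
Beat frequency: |f₂ − f₀| = 2u·f₀/(v − u) = 2 × 22 × 21864/1456 ≈ 661 Hz.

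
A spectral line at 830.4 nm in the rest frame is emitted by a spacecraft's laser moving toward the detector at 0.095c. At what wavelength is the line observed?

754.9 nm

Relativistic Doppler for wavelength: λ' = λ₀ · √((1 − β)/(1 + β)).
λ' = 830.4 × √(0.9050/1.0950) = 830.4 × 0.90911 ≈ 754.9 nm.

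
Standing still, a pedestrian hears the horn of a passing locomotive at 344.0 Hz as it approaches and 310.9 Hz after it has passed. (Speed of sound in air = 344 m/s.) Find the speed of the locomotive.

f₁/f₂ = (v + v_s)/(v − v_s), so v_s = v · (f₁ − f₂)/(f₁ + f₂).
v_s = 344 × (344.0 − 310.9)/(344.0 + 310.9) = 344 × 33.1/654.9 ≈ 17.4 m/s.

17.4 m/s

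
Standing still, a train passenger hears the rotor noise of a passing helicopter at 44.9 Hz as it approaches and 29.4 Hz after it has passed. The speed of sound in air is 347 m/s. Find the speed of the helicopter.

72 m/s

f₁/f₂ = (v + v_s)/(v − v_s), so v_s = v · (f₁ − f₂)/(f₁ + f₂).
v_s = 347 × (44.9 − 29.4)/(44.9 + 29.4) = 347 × 15.5/74.3 ≈ 72 m/s.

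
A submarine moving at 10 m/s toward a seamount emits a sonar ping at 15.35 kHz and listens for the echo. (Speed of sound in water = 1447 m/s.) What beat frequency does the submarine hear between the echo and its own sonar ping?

The seamount receives the sound from a moving source: f₁ = f₀ · v/(v − v_e) = 15.35 × 1447/1437 ≈ 15.457 kHz.
On the return leg the submarine is a moving observer: f₂ = f₁ · (v + v_e)/v = 15.457 × 1457/1447 ≈ 15.564 kHz.
Equivalently f₂ = f₀ · (v + v_e)/(v − v_e).
Beat against the emitted tone (with f₀ = 15350 Hz): |f₂ − f₀| = 2v_e·f₀/(v − v_e) = 2 × 10 × 15350/1437 ≈ 214 Hz.

214 Hz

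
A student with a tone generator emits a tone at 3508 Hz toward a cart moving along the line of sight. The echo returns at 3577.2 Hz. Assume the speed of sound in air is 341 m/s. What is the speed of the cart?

3.3 m/s

Double Doppler shift off a moving reflector: f₂ = f₀ · (v + u)/(v − u) (u > 0 toward emitter).
Rearranging, u = v · (f₂ − f₀)/(f₂ + f₀) = 341 × 69.2/7085.2 ≈ 3.3 m/s.
So the cart is moving at 3.3 m/s toward the emitter.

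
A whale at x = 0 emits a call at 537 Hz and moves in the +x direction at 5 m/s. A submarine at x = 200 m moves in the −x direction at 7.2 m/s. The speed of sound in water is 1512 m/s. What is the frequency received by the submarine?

The observer lies on the +x side, so the source is heading toward the observer and the observer is heading toward the source.
With source approaching and observer approaching, f' = f · (v + v_o)/(v − v_s).
f' = 537 × (1512 + 7.2)/(1512 − 5) = 537 × 1519.2/1507 ≈ 541 Hz.

541 Hz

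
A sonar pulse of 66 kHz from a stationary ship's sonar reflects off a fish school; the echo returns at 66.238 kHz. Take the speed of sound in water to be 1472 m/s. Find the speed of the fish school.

Double Doppler shift off a moving reflector: f₂ = f₀ · (v + u)/(v − u) (u > 0 toward emitter).
Rearranging, u = v · (f₂ − f₀)/(f₂ + f₀) = 1472 × 0.238/132.238 ≈ 2.65 m/s.
So the fish school is moving at 2.65 m/s toward the emitter.

2.65 m/s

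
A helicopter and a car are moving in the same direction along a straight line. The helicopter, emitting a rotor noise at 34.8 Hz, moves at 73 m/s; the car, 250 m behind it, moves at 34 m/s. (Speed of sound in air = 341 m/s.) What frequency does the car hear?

The car is behind, so the helicopter is moving away from it while the car is moving toward the helicopter.
General Doppler shift: f' = f · (v + v_o)/(v + v_s).
f' = 34.8 × (341 + 34)/(341 + 73) = 34.8 × 375/414 ≈ 31.5 Hz.

31.5 Hz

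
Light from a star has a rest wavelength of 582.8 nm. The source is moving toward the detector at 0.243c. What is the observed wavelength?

Relativistic Doppler for wavelength: λ' = λ₀ · √((1 − β)/(1 + β)).
λ' = 582.8 × √(0.7570/1.2430) = 582.8 × 0.78039 ≈ 454.8 nm.

454.8 nm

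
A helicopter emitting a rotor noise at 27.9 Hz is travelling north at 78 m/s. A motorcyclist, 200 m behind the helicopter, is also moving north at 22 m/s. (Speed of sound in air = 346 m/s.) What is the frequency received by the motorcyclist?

The motorcyclist is behind, so the helicopter is moving away from it while the motorcyclist is moving toward the helicopter.
Both move, so f' = f · (v + v_o)/(v + v_s).
f' = 27.9 × (346 + 22)/(346 + 78) = 27.9 × 368/424 ≈ 24.2 Hz.

24.2 Hz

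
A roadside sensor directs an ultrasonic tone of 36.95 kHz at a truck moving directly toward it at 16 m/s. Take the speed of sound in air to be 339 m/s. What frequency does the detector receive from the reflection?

40.6 kHz

At the truck (a moving observer), f₁ = f₀ · (v + u)/v = 36.95 × 355/339 ≈ 38.7 kHz.
The reflection then acts as a moving source: f₂ = f₁ · v/(v − u) ≈ 40.6 kHz.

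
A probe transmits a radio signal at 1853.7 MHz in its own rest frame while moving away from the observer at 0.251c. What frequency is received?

Relativistic Doppler for frequency: f' = f₀ · √((1 − β)/(1 + β)).
f' = 1853.7 × √(0.7490/1.2510) = 1853.7 × 0.77377 ≈ 1434.3 MHz.

1434.3 MHz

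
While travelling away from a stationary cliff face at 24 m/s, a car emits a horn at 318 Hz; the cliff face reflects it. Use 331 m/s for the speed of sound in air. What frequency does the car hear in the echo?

The cliff face receives the sound from a moving source: f₁ = f₀ · v/(v + v_e) = 318 × 331/355 ≈ 297 Hz.
On the return leg the car is a moving observer: f₂ = f₁ · (v − v_e)/v = 297 × 307/331 ≈ 275 Hz.

275 Hz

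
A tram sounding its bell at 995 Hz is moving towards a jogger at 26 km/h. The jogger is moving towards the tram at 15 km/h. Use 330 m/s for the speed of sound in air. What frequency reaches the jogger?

26 km/h = 7.222 m/s; 15 km/h = 4.167 m/s.
Both move, so f' = f · (v + v_o)/(v − v_s).
f' = 995 × (330 + 4.167)/(330 − 7.222) = 995 × 334.17/322.78 ≈ 1030 Hz.

1030 Hz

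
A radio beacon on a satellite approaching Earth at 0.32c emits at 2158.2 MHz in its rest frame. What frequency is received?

3006.9 MHz

Relativistic Doppler for frequency: f' = f₀ · √((1 + β)/(1 − β)).
f' = 2158.2 × √(1.3200/0.6800) = 2158.2 × 1.39326 ≈ 3006.9 MHz.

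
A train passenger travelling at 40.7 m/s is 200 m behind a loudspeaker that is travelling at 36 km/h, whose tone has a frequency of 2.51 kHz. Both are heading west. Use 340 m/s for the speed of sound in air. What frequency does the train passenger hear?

2.73 kHz

36 km/h = 10 m/s.
The train passenger is behind, so the loudspeaker is moving away from it while the train passenger is moving toward the loudspeaker.
Both move, so f' = f · (v + v_o)/(v + v_s).
f' = 2.51 × (340 + 40.7)/(340 + 10) = 2.51 × 380.7/350 ≈ 2.73 kHz.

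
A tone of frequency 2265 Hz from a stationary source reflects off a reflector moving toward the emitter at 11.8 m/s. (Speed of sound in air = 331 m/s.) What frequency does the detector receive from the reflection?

At the reflector (a moving observer), f₁ = f₀ · (v + u)/v = 2265 × 342.8/331 ≈ 2346 Hz.
The reflection then acts as a moving source: f₂ = f₁ · v/(v − u) ≈ 2432 Hz.
Equivalently f₂ = f₀ · (v + u)/(v − u).

2432 Hz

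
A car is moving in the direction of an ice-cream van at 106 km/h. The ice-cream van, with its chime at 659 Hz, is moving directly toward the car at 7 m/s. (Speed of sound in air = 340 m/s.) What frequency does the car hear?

106 km/h = 29.44 m/s.
Both move, so f' = f · (v + v_o)/(v − v_s).
f' = 659 × (340 + 29.44)/(340 − 7) = 659 × 369.44/333 ≈ 731 Hz.

731 Hz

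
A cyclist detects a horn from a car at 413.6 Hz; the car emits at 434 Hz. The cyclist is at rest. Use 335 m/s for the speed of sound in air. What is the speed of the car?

f' < f, so the car is receding.
f' = f · v/(v + v_s) ⇒ v_s = v · |1 − f/f'|.
v_s = 335 × |1 − 434/413.6| = 335 × 0.04932 ≈ 16.5 m/s.

16.5 m/s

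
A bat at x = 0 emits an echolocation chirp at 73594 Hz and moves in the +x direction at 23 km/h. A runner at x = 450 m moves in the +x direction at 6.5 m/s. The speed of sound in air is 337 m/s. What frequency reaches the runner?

23 km/h = 6.389 m/s.
The observer lies on the +x side, so the source is heading toward the observer and the observer is heading away from the source.
Both move, so f' = f · (v − v_o)/(v − v_s).
f' = 73594 × (337 − 6.5)/(337 − 6.389) = 73594 × 330.5/330.61 ≈ 73569 Hz.

73569 Hz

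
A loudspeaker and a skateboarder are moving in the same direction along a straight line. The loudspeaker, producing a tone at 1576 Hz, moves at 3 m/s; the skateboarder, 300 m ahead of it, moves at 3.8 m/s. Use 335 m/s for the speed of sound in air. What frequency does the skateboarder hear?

The skateboarder is ahead, so the loudspeaker is moving toward it while the skateboarder is moving away from the loudspeaker.
General Doppler shift: f' = f · (v − v_o)/(v − v_s).
f' = 1576 × (335 − 3.8)/(335 − 3) = 1576 × 331.2/332 ≈ 1572 Hz.

1572 Hz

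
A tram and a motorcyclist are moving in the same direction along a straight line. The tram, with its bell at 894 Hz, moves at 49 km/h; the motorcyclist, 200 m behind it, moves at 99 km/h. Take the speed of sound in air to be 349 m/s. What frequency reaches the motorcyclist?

928 Hz

49 km/h = 13.61 m/s; 99 km/h = 27.5 m/s.
The motorcyclist is behind, so the tram is moving away from it while the motorcyclist is moving toward the tram.
With source receding and observer approaching, f' = f · (v + v_o)/(v + v_s).
f' = 894 × (349 + 27.5)/(349 + 13.61) = 894 × 376.5/362.61 ≈ 928 Hz.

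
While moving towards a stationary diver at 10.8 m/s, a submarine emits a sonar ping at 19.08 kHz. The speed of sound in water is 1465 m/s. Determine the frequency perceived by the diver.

Only the source moves, toward the listener, so f' = f · v/(v − v_s).
f' = 19.08 × 1465/(1465 − 10.8) = 19.08 × 1465/1454 ≈ 19.22 kHz.

19.22 kHz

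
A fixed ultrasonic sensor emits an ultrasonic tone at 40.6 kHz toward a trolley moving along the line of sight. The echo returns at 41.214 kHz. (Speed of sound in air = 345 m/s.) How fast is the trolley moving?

2.59 m/s

Double Doppler shift off a moving reflector: f₂ = f₀ · (v + u)/(v − u) (u > 0 toward emitter).
Rearranging, u = v · (f₂ − f₀)/(f₂ + f₀) = 345 × 0.614/81.814 ≈ 2.59 m/s.
So the trolley is moving at 2.59 m/s toward the emitter.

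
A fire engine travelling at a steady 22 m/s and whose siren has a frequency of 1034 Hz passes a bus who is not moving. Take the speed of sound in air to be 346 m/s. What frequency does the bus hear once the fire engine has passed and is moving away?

Receding: f₂ = f · v/(v + v_s) = 1034 × 346/368 ≈ 972 Hz.

972 Hz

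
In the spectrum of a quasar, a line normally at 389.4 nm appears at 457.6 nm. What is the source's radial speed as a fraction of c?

λ'/λ₀ = 1.1751 > 1 (redshift), so the source is receding.
λ'/λ₀ = √((1 + β)/(1 − β)) for a receding source ⇒ β = (r² − 1)/(r² + 1) with r = λ'/λ₀.
β = (1.3810 − 1)/(1.3810 + 1) ≈ 0.160.

0.160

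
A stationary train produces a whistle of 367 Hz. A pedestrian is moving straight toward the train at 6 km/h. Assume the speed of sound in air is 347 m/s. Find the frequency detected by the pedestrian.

369 Hz

6 km/h = 1.667 m/s.
Moving observer, stationary source: f' = f · (v + v_o)/v.
f' = 367 × (347 + 1.667)/347 = 367 × 348.67/347 ≈ 369 Hz.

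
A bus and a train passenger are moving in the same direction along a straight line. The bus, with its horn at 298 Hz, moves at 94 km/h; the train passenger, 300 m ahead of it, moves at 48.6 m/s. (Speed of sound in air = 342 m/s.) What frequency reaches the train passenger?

277 Hz

94 km/h = 26.11 m/s.
The train passenger is ahead, so the bus is moving toward it while the train passenger is moving away from the bus.
General Doppler shift: f' = f · (v − v_o)/(v − v_s).
f' = 298 × (342 − 48.6)/(342 − 26.11) = 298 × 293.4/315.89 ≈ 277 Hz.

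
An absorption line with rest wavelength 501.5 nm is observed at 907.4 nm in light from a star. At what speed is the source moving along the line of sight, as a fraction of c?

0.532c

λ'/λ₀ = 1.8094 > 1 (redshift), so the source is receding.
λ'/λ₀ = √((1 + β)/(1 − β)) for a receding source ⇒ β = (r² − 1)/(r² + 1) with r = λ'/λ₀.
β = (3.2738 − 1)/(3.2738 + 1) ≈ 0.532.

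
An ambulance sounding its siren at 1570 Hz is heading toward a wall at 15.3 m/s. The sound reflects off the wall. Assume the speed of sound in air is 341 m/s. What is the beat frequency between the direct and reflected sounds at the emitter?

148 Hz

The wall receives the sound from a moving source: f₁ = f₀ · v/(v − v_e) = 1570 × 341/325.7 ≈ 1643.8 Hz.
On the return leg the ambulance is a moving observer: f₂ = f₁ · (v + v_e)/v = 1643.8 × 356.3/341 ≈ 1717.5 Hz.
Equivalently f₂ = f₀ · (v + v_e)/(v − v_e).
Beat against the emitted tone: |f₂ − f₀| = 2v_e·f₀/(v − v_e) = 2 × 15.3 × 1570/325.7 ≈ 148 Hz.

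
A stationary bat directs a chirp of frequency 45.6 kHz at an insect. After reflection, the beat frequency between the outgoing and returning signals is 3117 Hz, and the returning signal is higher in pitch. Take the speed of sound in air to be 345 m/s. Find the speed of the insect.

Double Doppler shift off a moving reflector: f₂ = f₀ · (v + u)/(v − u) (u > 0 toward emitter).
Returning signal is higher, so f₂ = f₀ + Δf = 45600 + 3117 = 48717 Hz.
Rearranging, u = v · (f₂ − f₀)/(f₂ + f₀) = 345 × 3117/94317 ≈ 11.4 m/s.
So the insect is moving at 11.4 m/s toward the emitter.

11.4 m/s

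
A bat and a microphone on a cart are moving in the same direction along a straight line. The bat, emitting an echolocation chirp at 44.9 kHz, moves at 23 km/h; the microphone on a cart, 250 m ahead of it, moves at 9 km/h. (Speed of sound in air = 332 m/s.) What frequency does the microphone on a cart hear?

45.4 kHz

23 km/h = 6.389 m/s; 9 km/h = 2.5 m/s.
The microphone on a cart is ahead, so the bat is moving toward it while the microphone on a cart is moving away from the bat.
Both move, so f' = f · (v − v_o)/(v − v_s).
f' = 44.9 × (332 − 2.5)/(332 − 6.389) = 44.9 × 329.5/325.61 ≈ 45.4 kHz.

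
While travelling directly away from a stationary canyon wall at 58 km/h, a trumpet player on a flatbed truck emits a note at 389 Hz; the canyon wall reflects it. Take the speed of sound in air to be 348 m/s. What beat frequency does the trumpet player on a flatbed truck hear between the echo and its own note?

58 km/h = 16.11 m/s.
The canyon wall receives the sound from a moving source: f₁ = f₀ · v/(v + v_e) = 389 × 348/364.11 ≈ 371.8 Hz.
On the return leg the trumpet player on a flatbed truck is a moving observer: f₂ = f₁ · (v − v_e)/v = 371.8 × 331.89/348 ≈ 354.6 Hz.
Beat against the emitted tone: |f₂ − f₀| = 2v_e·f₀/(v + v_e) = 2 × 16.11 × 389/364.11 ≈ 34.4 Hz.

34.4 Hz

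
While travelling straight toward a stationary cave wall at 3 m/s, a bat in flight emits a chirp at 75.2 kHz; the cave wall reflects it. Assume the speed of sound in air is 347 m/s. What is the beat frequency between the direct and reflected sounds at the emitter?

1312 Hz

The cave wall receives the sound from a moving source: f₁ = f₀ · v/(v − v_e) = 75.2 × 347/344 ≈ 75.856 kHz.
On the return leg the bat in flight is a moving observer: f₂ = f₁ · (v + v_e)/v = 75.856 × 350/347 ≈ 76.512 kHz.
Beat against the emitted tone (with f₀ = 75200 Hz): |f₂ − f₀| = 2v_e·f₀/(v − v_e) = 2 × 3 × 75200/344 ≈ 1312 Hz.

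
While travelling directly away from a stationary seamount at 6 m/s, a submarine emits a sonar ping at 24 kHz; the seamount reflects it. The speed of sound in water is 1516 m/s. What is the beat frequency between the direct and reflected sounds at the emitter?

189 Hz

The seamount receives the sound from a moving source: f₁ = f₀ · v/(v + v_e) = 24 × 1516/1522 ≈ 23.9054 kHz.
On the return leg the submarine is a moving observer: f₂ = f₁ · (v − v_e)/v = 23.9054 × 1510/1516 ≈ 23.8108 kHz.
Beat against the emitted tone (with f₀ = 24000 Hz): |f₂ − f₀| = 2v_e·f₀/(v + v_e) = 2 × 6 × 24000/1522 ≈ 189 Hz.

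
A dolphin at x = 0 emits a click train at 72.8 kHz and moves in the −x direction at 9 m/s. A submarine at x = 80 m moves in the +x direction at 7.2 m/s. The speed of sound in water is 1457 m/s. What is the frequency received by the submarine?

72.0 kHz

The observer lies on the +x side, so the source is heading away from the observer and the observer is heading away from the source.
With source receding and observer receding, f' = f · (v − v_o)/(v + v_s).
f' = 72.8 × (1457 − 7.2)/(1457 + 9) = 72.8 × 1449.8/1466 ≈ 72.0 kHz.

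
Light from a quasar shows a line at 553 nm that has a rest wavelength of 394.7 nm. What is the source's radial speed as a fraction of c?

0.325c

λ'/λ₀ = 1.4011 > 1 (redshift), so the source is receding.
λ'/λ₀ = √((1 + β)/(1 − β)) for a receding source ⇒ β = (r² − 1)/(r² + 1) with r = λ'/λ₀.
β = (1.9630 − 1)/(1.9630 + 1) ≈ 0.325.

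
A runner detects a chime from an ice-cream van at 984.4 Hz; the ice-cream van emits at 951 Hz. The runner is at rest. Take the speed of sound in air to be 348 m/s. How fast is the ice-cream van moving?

11.8 m/s

f' > f, so the ice-cream van is approaching.
f' = f · v/(v − v_s) ⇒ v_s = v · |1 − f/f'|.
v_s = 348 × |1 − 951/984.4| = 348 × 0.03393 ≈ 11.8 m/s.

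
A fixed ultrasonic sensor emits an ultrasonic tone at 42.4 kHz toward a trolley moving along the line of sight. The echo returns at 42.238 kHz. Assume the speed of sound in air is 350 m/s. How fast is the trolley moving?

0.67 m/s

Double Doppler shift off a moving reflector: f₂ = f₀ · (v + u)/(v − u) (u > 0 toward emitter).
Rearranging, u = v · (f₂ − f₀)/(f₂ + f₀) = 350 × -0.162/84.638 ≈ -0.67 m/s.
So the trolley is moving at 0.67 m/s away from the emitter.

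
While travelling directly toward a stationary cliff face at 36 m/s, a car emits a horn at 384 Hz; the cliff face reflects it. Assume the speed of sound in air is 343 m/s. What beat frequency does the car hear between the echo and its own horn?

The cliff face receives the sound from a moving source: f₁ = f₀ · v/(v − v_e) = 384 × 343/307 ≈ 429.0 Hz.
On the return leg the car is a moving observer: f₂ = f₁ · (v + v_e)/v = 429.0 × 379/343 ≈ 474.1 Hz.
Equivalently f₂ = f₀ · (v + v_e)/(v − v_e).
Beat against the emitted tone: |f₂ − f₀| = 2v_e·f₀/(v − v_e) = 2 × 36 × 384/307 ≈ 90 Hz.

90 Hz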